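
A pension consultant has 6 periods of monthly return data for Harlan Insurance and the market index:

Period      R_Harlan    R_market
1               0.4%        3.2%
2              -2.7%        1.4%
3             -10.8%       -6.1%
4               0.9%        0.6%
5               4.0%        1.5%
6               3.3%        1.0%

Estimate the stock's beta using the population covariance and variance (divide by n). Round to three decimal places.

1.417

Mean R_i = (0.4 − 2.7 − 10.8 + 0.9 + 4.0 + 3.3) / 6 = -0.8167%
Mean R_m = (3.2 + 1.4 − 6.1 + 0.6 + 1.5 + 1.0) / 6 = 0.2667%
Σ(R_i − R̄_i)(R_m − R̄_m) = 74.5267  ⇒  Cov = 74.5267 / 6 = 12.4211
Σ(R_m − R̄_m)² = 52.5933  ⇒  Var(R_m) = 52.5933 / 6 = 8.7656
β = Cov / Var(R_m) = 12.4211 / 8.7656 = 1.4170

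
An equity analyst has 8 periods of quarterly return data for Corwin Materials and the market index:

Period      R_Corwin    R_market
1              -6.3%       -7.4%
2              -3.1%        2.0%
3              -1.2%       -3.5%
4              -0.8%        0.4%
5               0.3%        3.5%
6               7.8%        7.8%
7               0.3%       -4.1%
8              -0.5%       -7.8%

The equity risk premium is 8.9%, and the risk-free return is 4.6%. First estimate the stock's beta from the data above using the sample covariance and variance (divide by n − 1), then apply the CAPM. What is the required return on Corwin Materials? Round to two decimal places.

9.01%

Mean R_i = (-6.3 − 3.1 − 1.2 − 0.8 + 0.3 + 7.8 + 0.3 − 0.5) / 8 = -0.4375%
Mean R_m = (-7.4 + 2.0 − 3.5 + 0.4 + 3.5 + 7.8 − 4.1 − 7.8) / 8 = -1.1375%
Σ(R_i − R̄_i)(R_m − R̄_m) = 104.8788  ⇒  Cov = 104.8788 / 7 = 14.9827
Σ(R_m − R̄_m)² = 211.5588  ⇒  Var(R_m) = 211.5588 / 7 = 30.2227
β = Cov / Var(R_m) = 14.9827 / 30.2227 = 0.4957
E(R) = R_f + β × MRP = 4.6% + 0.4957 × 8.9% = 9.01%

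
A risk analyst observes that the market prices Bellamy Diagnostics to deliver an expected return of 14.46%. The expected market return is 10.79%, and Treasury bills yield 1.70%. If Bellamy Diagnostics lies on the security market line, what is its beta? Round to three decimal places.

1.404

MRP = 10.79% − 1.70% = 9.09%
β = (E(R) − R_f) / MRP = (14.46% − 1.70%) / 9.09% = 12.76% / 9.09% = 1.404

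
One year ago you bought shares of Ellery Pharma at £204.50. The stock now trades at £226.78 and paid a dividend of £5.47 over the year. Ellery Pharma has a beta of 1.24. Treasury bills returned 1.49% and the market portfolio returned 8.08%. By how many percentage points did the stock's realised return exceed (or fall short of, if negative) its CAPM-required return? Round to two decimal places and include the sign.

+3.91%

Realised HPR = (P1 + D1 − P0) / P0 = (226.78 + 5.47 − 204.50) / 204.50 = 27.75 / 204.50 = 13.5697%
MRP = 8.08% − 1.49% = 6.59%
CAPM required = R_f + β·MRP = 1.49% + 1.24 × 6.59% = 9.6616%
α = realised − required = 13.5697% − 9.6616% = +3.91%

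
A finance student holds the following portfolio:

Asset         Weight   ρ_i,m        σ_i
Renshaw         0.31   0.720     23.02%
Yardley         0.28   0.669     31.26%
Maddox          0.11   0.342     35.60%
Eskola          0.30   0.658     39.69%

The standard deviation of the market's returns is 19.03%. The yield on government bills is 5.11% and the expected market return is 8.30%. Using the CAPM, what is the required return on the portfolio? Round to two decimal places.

8.49%

β_Renshaw = 0.720 × 23.02% / 19.03% = 0.8710
β_Yardley = 0.669 × 31.26% / 19.03% = 1.0989
β_Maddox = 0.342 × 35.60% / 19.03% = 0.6398
β_Eskola = 0.658 × 39.69% / 19.03% = 1.3724
β_P = Σ w_i β_i = 0.31×0.8710 + 0.28×1.0989 + 0.11×0.6398 + 0.30×1.3724 = 1.0598
MRP = 8.30% − 5.11% = 3.19%
E(R_P) = R_f + β_P × MRP = 5.11% + 1.0598 × 3.19% = 8.49%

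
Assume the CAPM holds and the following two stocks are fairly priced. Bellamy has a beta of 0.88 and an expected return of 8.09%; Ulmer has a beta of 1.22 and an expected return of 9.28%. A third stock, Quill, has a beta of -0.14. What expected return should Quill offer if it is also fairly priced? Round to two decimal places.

4.52%

MRP (SML slope) = (9.28% − 8.09%) / (1.22 − 0.88) = 1.19% / 0.34 = 3.5000%
R_f (intercept) = 8.09% − 0.88 × 3.5000% = 5.0100%
E(R_Quill) = R_f + β × MRP = 5.0100% + -0.14 × 3.5000% = 4.52%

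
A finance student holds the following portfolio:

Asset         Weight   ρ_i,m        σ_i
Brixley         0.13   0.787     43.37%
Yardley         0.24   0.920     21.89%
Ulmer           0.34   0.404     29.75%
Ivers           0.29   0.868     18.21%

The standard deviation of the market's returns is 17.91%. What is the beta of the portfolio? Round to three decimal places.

1.002

β_Brixley = 0.787 × 43.37% / 17.91% = 1.9058
β_Yardley = 0.920 × 21.89% / 17.91% = 1.1244
β_Ulmer = 0.404 × 29.75% / 17.91% = 0.6711
β_Ivers = 0.868 × 18.21% / 17.91% = 0.8825
β_P = Σ w_i β_i = 0.13×1.9058 + 0.24×1.1244 + 0.34×0.6711 + 0.29×0.8825 = 1.0017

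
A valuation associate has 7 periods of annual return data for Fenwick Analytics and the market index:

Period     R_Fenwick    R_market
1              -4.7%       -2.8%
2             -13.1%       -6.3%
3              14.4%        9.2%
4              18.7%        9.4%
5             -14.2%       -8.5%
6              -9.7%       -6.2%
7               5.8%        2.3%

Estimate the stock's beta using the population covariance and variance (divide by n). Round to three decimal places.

1.780

Mean R_i = (-4.7 − 13.1 + 14.4 + 18.7 − 14.2 − 9.7 + 5.8) / 7 = -0.4000%
Mean R_m = (-2.8 − 6.3 + 9.2 + 9.4 − 8.5 − 6.2 + 2.3) / 7 = -0.4143%
Σ(R_i − R̄_i)(R_m − R̄_m) = 596.9700  ⇒  Cov = 596.9700 / 7 = 85.2814
Σ(R_m − R̄_m)² = 335.3086  ⇒  Var(R_m) = 335.3086 / 7 = 47.9012
β = Cov / Var(R_m) = 85.2814 / 47.9012 = 1.7804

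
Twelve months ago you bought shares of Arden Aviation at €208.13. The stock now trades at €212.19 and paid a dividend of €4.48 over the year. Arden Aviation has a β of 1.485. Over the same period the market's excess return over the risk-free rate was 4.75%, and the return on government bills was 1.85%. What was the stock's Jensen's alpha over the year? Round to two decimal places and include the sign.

Realised HPR = (P1 + D1 − P0) / P0 = (212.19 + 4.48 − 208.13) / 208.13 = 8.54 / 208.13 = 4.1032%
CAPM required = R_f + β·MRP = 1.85% + 1.485 × 4.75% = 8.90375%
α = realised − required = 4.1032% − 8.90375% = -4.80%

-4.80%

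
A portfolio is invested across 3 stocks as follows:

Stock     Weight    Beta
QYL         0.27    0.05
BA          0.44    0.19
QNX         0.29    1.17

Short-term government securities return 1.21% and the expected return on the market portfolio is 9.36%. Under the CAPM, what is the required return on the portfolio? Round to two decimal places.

4.77%

β_P = Σ w_i β_i = 0.27×0.05 + 0.44×0.19 + 0.29×1.17 = 0.4364
MRP = 9.36% − 1.21% = 8.15%
E(R_P) = R_f + β_P × MRP = 1.21% + 0.4364 × 8.15% = 4.77%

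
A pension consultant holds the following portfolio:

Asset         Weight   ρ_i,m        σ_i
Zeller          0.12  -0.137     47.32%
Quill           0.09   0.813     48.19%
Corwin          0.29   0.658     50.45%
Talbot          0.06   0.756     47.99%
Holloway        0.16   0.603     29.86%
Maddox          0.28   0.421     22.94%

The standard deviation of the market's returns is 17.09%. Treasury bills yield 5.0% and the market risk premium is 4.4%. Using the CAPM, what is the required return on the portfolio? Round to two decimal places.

10.18%

β_Zeller = -0.137 × 47.32% / 17.09% = -0.3793
β_Quill = 0.813 × 48.19% / 17.09% = 2.2925
β_Corwin = 0.658 × 50.45% / 17.09% = 1.9424
β_Talbot = 0.756 × 47.99% / 17.09% = 2.1229
β_Holloway = 0.603 × 29.86% / 17.09% = 1.0536
β_Maddox = 0.421 × 22.94% / 17.09% = 0.5651
β_P = Σ w_i β_i = 0.12×-0.3793 + 0.09×2.2925 + 0.29×1.9424 + 0.06×2.1229 + 0.16×1.0536 + 0.28×0.5651 = 1.1783
E(R_P) = R_f + β_P × MRP = 5.0% + 1.1783 × 4.4% = 10.18%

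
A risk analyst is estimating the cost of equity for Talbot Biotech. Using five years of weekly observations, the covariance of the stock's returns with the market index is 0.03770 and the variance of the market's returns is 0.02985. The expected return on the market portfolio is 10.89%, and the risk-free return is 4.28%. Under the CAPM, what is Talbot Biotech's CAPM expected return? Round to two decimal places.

12.63%

β = Cov(R_i, R_m) / Var(R_m) = 0.03770 / 0.02985 = 1.2630
MRP = 10.89% − 4.28% = 6.61%
E(R) = R_f + β × MRP = 4.28% + 1.2630 × 6.61% = 12.63%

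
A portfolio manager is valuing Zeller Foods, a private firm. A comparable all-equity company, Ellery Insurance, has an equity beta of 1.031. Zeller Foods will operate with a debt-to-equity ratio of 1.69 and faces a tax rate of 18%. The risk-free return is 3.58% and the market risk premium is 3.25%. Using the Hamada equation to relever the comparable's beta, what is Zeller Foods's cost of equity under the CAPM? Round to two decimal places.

β_L = β_U × [1 + (1 − t)(D/E)] = 1.031 × [1 + (1 − 0.18) × 1.69]
    = 1.031 × [1 + 0.82 × 1.69] = 1.031 × 2.3858 = 2.4598
E(R) = R_f + β_L × MRP = 3.58% + 2.4598 × 3.25% = 11.57%

11.57%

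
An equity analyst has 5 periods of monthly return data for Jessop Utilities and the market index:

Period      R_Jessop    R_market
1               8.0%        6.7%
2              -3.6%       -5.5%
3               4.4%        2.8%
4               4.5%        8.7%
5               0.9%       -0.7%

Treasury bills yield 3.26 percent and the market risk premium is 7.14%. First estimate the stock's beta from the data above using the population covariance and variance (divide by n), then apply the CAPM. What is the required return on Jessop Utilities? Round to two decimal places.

Mean R_i = (8.0 − 3.6 + 4.4 + 4.5 + 0.9) / 5 = 2.8400%
Mean R_m = (6.7 − 5.5 + 2.8 + 8.7 − 0.7) / 5 = 2.4000%
Σ(R_i − R̄_i)(R_m − R̄_m) = 90.1600  ⇒  Cov = 90.1600 / 5 = 18.0320
Σ(R_m − R̄_m)² = 130.3600  ⇒  Var(R_m) = 130.3600 / 5 = 26.0720
β = Cov / Var(R_m) = 18.0320 / 26.0720 = 0.6916
E(R) = R_f + β × MRP = 3.26% + 0.6916 × 7.14% = 8.20%

8.20%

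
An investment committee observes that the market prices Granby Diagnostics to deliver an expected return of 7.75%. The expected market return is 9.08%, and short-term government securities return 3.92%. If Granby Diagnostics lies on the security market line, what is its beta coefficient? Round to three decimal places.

0.742

MRP = 9.08% − 3.92% = 5.16%
β = (E(R) − R_f) / MRP = (7.75% − 3.92%) / 5.16% = 3.83% / 5.16% = 0.742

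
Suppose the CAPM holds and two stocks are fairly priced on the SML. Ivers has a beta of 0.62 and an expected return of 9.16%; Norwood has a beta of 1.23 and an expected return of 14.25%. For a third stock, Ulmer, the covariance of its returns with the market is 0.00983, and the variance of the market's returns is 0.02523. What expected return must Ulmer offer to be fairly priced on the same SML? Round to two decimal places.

7.24%

MRP = (14.25% − 9.16%) / (1.23 − 0.62) = 8.3443%
R_f = 9.16% − 0.62 × 8.3443% = 3.9865%
β_Ulmer = Cov / Var(R_m) = 0.00983 / 0.02523 = 0.3896
E(R_Ulmer) = R_f + β × MRP = 3.9865% + 0.3896 × 8.3443% = 7.24%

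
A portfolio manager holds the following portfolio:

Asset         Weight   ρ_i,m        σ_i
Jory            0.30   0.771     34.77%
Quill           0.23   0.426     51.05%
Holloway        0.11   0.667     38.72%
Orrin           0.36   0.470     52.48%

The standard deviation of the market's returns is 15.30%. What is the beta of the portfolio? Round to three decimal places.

1.619

β_Jory = 0.771 × 34.77% / 15.30% = 1.7521
β_Quill = 0.426 × 51.05% / 15.30% = 1.4214
β_Holloway = 0.667 × 38.72% / 15.30% = 1.6880
β_Orrin = 0.470 × 52.48% / 15.30% = 1.6121
β_P = Σ w_i β_i = 0.30×1.7521 + 0.23×1.4214 + 0.11×1.6880 + 0.36×1.6121 = 1.6186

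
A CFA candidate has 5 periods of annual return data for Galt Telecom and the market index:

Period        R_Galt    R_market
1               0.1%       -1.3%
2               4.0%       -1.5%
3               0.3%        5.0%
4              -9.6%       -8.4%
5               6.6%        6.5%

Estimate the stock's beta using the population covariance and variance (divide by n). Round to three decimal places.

Mean R_i = (0.1 + 4.0 + 0.3 − 9.6 + 6.6) / 5 = 0.2800%
Mean R_m = (-1.3 − 1.5 + 5.0 − 8.4 + 6.5) / 5 = 0.0600%
Σ(R_i − R̄_i)(R_m − R̄_m) = 118.8260  ⇒  Cov = 118.8260 / 5 = 23.7652
Σ(R_m − R̄_m)² = 141.7320  ⇒  Var(R_m) = 141.7320 / 5 = 28.3464
β = Cov / Var(R_m) = 23.7652 / 28.3464 = 0.8384

0.838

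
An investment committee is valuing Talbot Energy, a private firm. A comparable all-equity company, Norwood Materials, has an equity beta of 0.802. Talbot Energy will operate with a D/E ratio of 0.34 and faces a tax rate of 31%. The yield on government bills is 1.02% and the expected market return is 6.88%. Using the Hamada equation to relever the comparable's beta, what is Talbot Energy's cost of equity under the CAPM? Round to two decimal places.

β_L = β_U × [1 + (1 − t)(D/E)] = 0.802 × [1 + (1 − 0.31) × 0.34]
    = 0.802 × [1 + 0.69 × 0.34] = 0.802 × 1.2346 = 0.9901
MRP = 6.88% − 1.02% = 5.86%
E(R) = R_f + β_L × MRP = 1.02% + 0.9901 × 5.86% = 6.82%

6.82%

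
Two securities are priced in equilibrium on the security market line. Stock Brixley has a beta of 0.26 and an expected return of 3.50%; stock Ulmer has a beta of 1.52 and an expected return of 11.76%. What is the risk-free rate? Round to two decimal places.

1.80%

Both satisfy E(R) = R_f + β·MRP, so the slope of the SML is
MRP = (11.76% − 3.50%) / (1.52 − 0.26) = 8.26% / 1.26 = 6.5556%
R_f = E(R_Brixley) − β_Brixley·MRP = 3.50% − 0.26 × 6.5556% = 1.7955%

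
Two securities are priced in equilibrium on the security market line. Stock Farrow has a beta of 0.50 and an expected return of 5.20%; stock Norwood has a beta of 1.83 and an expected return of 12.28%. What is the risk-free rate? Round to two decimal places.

Both satisfy E(R) = R_f + β·MRP, so the slope of the SML is
MRP = (12.28% − 5.20%) / (1.83 − 0.50) = 7.08% / 1.33 = 5.3233%
R_f = E(R_Farrow) − β_Farrow·MRP = 5.20% − 0.50 × 5.3233% = 2.5384%

2.54%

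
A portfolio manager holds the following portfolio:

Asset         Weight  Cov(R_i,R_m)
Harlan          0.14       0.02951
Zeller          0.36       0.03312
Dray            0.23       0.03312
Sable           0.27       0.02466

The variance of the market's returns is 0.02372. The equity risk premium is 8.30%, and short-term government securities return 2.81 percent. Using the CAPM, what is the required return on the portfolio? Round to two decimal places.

13.42%

β_Harlan = 0.02951 / 0.02372 = 1.2441
β_Zeller = 0.03312 / 0.02372 = 1.3963
β_Dray = 0.03312 / 0.02372 = 1.3963
β_Sable = 0.02466 / 0.02372 = 1.0396
β_P = Σ w_i β_i = 0.14×1.2441 + 0.36×1.3963 + 0.23×1.3963 + 0.27×1.0396 = 1.2787
E(R_P) = R_f + β_P × MRP = 2.81% + 1.2787 × 8.30% = 13.42%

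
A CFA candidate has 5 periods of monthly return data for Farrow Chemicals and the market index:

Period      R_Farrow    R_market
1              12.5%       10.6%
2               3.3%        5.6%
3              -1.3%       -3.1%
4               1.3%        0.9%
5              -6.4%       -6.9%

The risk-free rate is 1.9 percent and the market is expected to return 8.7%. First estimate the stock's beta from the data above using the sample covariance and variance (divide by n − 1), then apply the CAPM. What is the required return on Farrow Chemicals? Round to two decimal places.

Mean R_i = (12.5 + 3.3 − 1.3 + 1.3 − 6.4) / 5 = 1.8800%
Mean R_m = (10.6 + 5.6 − 3.1 + 0.9 − 6.9) / 5 = 1.4200%
Σ(R_i − R̄_i)(R_m − R̄_m) = 186.9920  ⇒  Cov = 186.9920 / 4 = 46.7480
Σ(R_m − R̄_m)² = 191.6680  ⇒  Var(R_m) = 191.6680 / 4 = 47.9170
β = Cov / Var(R_m) = 46.7480 / 47.9170 = 0.9756
MRP = 8.7% − 1.9% = 6.80%
E(R) = R_f + β × MRP = 1.9% + 0.9756 × 6.8% = 8.53%

8.53%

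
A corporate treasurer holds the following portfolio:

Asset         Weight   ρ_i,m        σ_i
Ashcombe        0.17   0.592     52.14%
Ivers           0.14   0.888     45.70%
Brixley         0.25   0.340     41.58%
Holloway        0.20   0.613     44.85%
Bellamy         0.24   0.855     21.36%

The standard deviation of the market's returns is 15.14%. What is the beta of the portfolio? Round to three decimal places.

1.608

β_Ashcombe = 0.592 × 52.14% / 15.14% = 2.0388
β_Ivers = 0.888 × 45.70% / 15.14% = 2.6804
β_Brixley = 0.340 × 41.58% / 15.14% = 0.9338
β_Holloway = 0.613 × 44.85% / 15.14% = 1.8159
β_Bellamy = 0.855 × 21.36% / 15.14% = 1.2063
β_P = Σ w_i β_i = 0.17×2.0388 + 0.14×2.6804 + 0.25×0.9338 + 0.20×1.8159 + 0.24×1.2063 = 1.6080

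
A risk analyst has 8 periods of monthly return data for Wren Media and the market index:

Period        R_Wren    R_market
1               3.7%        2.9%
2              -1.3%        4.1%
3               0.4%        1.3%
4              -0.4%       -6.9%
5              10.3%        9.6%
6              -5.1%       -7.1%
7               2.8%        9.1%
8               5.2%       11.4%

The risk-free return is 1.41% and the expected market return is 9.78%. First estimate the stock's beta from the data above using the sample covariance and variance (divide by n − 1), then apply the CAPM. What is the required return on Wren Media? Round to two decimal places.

Mean R_i = (3.7 − 1.3 + 0.4 − 0.4 + 10.3 − 5.1 + 2.8 + 5.2) / 8 = 1.9500%
Mean R_m = (2.9 + 4.1 + 1.3 − 6.9 + 9.6 − 7.1 + 9.1 + 11.4) / 8 = 3.0500%
Σ(R_i − R̄_i)(R_m − R̄_m) = 180.9500  ⇒  Cov = 180.9500 / 7 = 25.8500
Σ(R_m − R̄_m)² = 355.4400  ⇒  Var(R_m) = 355.4400 / 7 = 50.7771
β = Cov / Var(R_m) = 25.8500 / 50.7771 = 0.5091
MRP = 9.78% − 1.41% = 8.37%
E(R) = R_f + β × MRP = 1.41% + 0.5091 × 8.37% = 5.67%

5.67%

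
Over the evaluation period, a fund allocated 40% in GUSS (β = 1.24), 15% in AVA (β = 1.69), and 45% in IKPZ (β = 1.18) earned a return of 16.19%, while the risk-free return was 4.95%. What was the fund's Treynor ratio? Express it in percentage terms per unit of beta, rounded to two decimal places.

8.78%

β_P = 0.40×1.24 + 0.15×1.69 + 0.45×1.18 = 1.2805
Treynor = (R_P − R_f) / β_P = (16.19% − 4.95%) / 1.2805 = 11.24% / 1.2805 = 8.78%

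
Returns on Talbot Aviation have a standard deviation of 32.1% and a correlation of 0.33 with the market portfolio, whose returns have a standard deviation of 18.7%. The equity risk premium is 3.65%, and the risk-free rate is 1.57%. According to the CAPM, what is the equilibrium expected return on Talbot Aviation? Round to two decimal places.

3.64%

β = ρ × σ_i / σ_m = 0.33 × 32.1% / 18.7% = 0.5665
E(R) = 1.57% + 0.5665 × 3.65% = 3.64%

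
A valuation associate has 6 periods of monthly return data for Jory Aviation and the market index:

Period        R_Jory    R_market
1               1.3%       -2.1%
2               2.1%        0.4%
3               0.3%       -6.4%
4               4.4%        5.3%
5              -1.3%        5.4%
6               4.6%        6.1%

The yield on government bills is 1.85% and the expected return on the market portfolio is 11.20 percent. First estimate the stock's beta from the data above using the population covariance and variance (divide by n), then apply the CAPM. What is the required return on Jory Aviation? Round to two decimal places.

3.61%

Mean R_i = (1.3 + 2.1 + 0.3 + 4.4 − 1.3 + 4.6) / 6 = 1.9000%
Mean R_m = (-2.1 + 0.4 − 6.4 + 5.3 + 5.4 + 6.1) / 6 = 1.4500%
Σ(R_i − R̄_i)(R_m − R̄_m) = 24.0200  ⇒  Cov = 24.0200 / 6 = 4.0033
Σ(R_m − R̄_m)² = 127.3750  ⇒  Var(R_m) = 127.3750 / 6 = 21.2292
β = Cov / Var(R_m) = 4.0033 / 21.2292 = 0.1886
MRP = 11.20% − 1.85% = 9.35%
E(R) = R_f + β × MRP = 1.85% + 0.1886 × 9.35% = 3.61%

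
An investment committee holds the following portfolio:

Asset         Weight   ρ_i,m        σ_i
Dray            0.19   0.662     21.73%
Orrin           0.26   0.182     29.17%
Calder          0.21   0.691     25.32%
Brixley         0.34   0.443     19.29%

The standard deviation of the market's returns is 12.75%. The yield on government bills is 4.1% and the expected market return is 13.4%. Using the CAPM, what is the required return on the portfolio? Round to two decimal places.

11.90%

β_Dray = 0.662 × 21.73% / 12.75% = 1.1283
β_Orrin = 0.182 × 29.17% / 12.75% = 0.4164
β_Calder = 0.691 × 25.32% / 12.75% = 1.3722
β_Brixley = 0.443 × 19.29% / 12.75% = 0.6702
β_P = Σ w_i β_i = 0.19×1.1283 + 0.26×0.4164 + 0.21×1.3722 + 0.34×0.6702 = 0.8387
MRP = 13.4% − 4.1% = 9.30%
E(R_P) = R_f + β_P × MRP = 4.1% + 0.8387 × 9.3% = 11.90%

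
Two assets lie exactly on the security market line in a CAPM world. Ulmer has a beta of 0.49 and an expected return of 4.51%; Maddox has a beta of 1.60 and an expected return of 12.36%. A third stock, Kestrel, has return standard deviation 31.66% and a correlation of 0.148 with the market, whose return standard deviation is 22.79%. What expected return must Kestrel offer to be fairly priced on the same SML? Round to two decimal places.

MRP = (12.36% − 4.51%) / (1.60 − 0.49) = 7.0721%
R_f = 4.51% − 0.49 × 7.0721% = 1.0447%
β_Kestrel = ρ·σ_i/σ_m = 0.148 × 31.66 / 22.79 = 0.2056
E(R_Kestrel) = R_f + β × MRP = 1.0447% + 0.2056 × 7.0721% = 2.50%

2.50%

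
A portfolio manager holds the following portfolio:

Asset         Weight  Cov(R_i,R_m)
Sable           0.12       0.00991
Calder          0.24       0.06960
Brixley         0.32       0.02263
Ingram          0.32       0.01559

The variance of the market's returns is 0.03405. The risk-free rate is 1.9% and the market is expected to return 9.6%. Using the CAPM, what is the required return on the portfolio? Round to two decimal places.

8.71%

β_Sable = 0.00991 / 0.03405 = 0.2910
β_Calder = 0.06960 / 0.03405 = 2.0441
β_Brixley = 0.02263 / 0.03405 = 0.6646
β_Ingram = 0.01559 / 0.03405 = 0.4579
β_P = Σ w_i β_i = 0.12×0.2910 + 0.24×2.0441 + 0.32×0.6646 + 0.32×0.4579 = 0.8847
MRP = 9.6% − 1.9% = 7.70%
E(R_P) = R_f + β_P × MRP = 1.9% + 0.8847 × 7.7% = 8.71%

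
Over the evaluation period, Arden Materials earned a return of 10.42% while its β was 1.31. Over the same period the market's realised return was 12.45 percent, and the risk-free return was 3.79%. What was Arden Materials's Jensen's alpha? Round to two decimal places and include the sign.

Market excess return = 12.45% − 3.79% = 8.66%
CAPM benchmark = R_f + β(R_m − R_f) = 3.79% + 1.31 × 8.66% = 15.1346%
α = actual − benchmark = 10.42% − 15.1346% = -4.71%

-4.71%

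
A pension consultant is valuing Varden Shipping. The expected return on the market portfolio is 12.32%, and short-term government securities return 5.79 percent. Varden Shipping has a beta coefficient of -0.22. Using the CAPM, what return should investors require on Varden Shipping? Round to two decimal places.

4.35%

Market risk premium = E(R_m) − R_f = 12.32% − 5.79% = 6.53%
E(R) = R_f + β × MRP = 5.79% + -0.22 × 6.53% = 4.35%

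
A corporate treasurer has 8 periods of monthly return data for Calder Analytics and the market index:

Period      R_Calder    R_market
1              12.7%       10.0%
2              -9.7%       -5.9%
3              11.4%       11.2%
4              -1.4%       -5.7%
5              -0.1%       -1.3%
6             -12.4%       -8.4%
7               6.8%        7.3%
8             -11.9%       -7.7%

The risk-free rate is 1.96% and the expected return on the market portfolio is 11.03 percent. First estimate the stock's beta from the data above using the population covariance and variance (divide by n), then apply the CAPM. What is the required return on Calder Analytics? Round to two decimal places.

12.69%

Mean R_i = (12.7 − 9.7 + 11.4 − 1.4 − 0.1 − 12.4 + 6.8 − 11.9) / 8 = -0.5750%
Mean R_m = (10.0 − 5.9 + 11.2 − 5.7 − 1.3 − 8.4 + 7.3 − 7.7) / 8 = -0.0625%
Σ(R_i − R̄_i)(R_m − R̄_m) = 565.1625  ⇒  Cov = 565.1625 / 8 = 70.6453
Σ(R_m − R̄_m)² = 477.5388  ⇒  Var(R_m) = 477.5388 / 8 = 59.6924
β = Cov / Var(R_m) = 70.6453 / 59.6924 = 1.1835
MRP = 11.03% − 1.96% = 9.07%
E(R) = R_f + β × MRP = 1.96% + 1.1835 × 9.07% = 12.69%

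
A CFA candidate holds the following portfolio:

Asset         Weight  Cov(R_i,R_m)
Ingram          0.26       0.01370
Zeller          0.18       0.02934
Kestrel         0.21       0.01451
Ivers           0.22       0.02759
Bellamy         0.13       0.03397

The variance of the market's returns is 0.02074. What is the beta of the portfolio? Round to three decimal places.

β_Ingram = 0.01370 / 0.02074 = 0.6606
β_Zeller = 0.02934 / 0.02074 = 1.4147
β_Kestrel = 0.01451 / 0.02074 = 0.6996
β_Ivers = 0.02759 / 0.02074 = 1.3303
β_Bellamy = 0.03397 / 0.02074 = 1.6379
β_P = Σ w_i β_i = 0.26×0.6606 + 0.18×1.4147 + 0.21×0.6996 + 0.22×1.3303 + 0.13×1.6379 = 1.0789

1.079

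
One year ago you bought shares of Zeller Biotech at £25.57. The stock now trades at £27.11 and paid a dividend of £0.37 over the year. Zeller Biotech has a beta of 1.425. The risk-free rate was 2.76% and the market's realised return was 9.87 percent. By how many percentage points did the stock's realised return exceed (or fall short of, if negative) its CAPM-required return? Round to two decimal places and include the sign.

Realised HPR = (P1 + D1 − P0) / P0 = (27.11 + 0.37 − 25.57) / 25.57 = 1.91 / 25.57 = 7.4697%
MRP = 9.87% − 2.76% = 7.11%
CAPM required = R_f + β·MRP = 2.76% + 1.425 × 7.11% = 12.89175%
α = realised − required = 7.4697% − 12.89175% = -5.42%

-5.42%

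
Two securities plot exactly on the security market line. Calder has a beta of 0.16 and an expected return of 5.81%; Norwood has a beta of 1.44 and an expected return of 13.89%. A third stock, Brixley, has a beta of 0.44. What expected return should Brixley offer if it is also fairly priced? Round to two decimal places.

7.58%

MRP (SML slope) = (13.89% − 5.81%) / (1.44 − 0.16) = 8.08% / 1.28 = 6.3125%
R_f (intercept) = 5.81% − 0.16 × 6.3125% = 4.8000%
E(R_Brixley) = R_f + β × MRP = 4.8000% + 0.44 × 6.3125% = 7.58%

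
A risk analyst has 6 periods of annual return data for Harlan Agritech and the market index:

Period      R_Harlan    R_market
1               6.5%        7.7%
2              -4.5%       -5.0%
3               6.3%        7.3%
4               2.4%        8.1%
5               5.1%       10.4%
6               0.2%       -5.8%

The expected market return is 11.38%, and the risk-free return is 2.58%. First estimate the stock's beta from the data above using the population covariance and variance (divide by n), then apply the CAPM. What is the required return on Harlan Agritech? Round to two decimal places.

6.97%

Mean R_i = (6.5 − 4.5 + 6.3 + 2.4 + 5.1 + 0.2) / 6 = 2.6667%
Mean R_m = (7.7 − 5.0 + 7.3 + 8.1 + 10.4 − 5.8) / 6 = 3.7833%
Σ(R_i − R̄_i)(R_m − R̄_m) = 129.3267  ⇒  Cov = 129.3267 / 6 = 21.5545
Σ(R_m − R̄_m)² = 259.1083  ⇒  Var(R_m) = 259.1083 / 6 = 43.1847
β = Cov / Var(R_m) = 21.5545 / 43.1847 = 0.4991
MRP = 11.38% − 2.58% = 8.80%
E(R) = R_f + β × MRP = 2.58% + 0.4991 × 8.80% = 6.97%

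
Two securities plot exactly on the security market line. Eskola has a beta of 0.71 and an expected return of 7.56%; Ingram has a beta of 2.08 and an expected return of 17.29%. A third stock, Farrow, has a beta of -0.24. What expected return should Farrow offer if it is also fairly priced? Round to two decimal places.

0.81%

MRP (SML slope) = (17.29% − 7.56%) / (2.08 − 0.71) = 9.73% / 1.37 = 7.1022%
R_f (intercept) = 7.56% − 0.71 × 7.1022% = 2.5174%
E(R_Farrow) = R_f + β × MRP = 2.5174% + -0.24 × 7.1022% = 0.81%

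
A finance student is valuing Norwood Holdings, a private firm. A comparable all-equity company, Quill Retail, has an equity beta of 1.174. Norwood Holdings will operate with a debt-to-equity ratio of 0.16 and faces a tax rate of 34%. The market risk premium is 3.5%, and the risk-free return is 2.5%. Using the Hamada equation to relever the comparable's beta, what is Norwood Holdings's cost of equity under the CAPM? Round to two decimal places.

7.04%

β_L = β_U × [1 + (1 − t)(D/E)] = 1.174 × [1 + (1 − 0.34) × 0.16]
    = 1.174 × [1 + 0.66 × 0.16] = 1.174 × 1.1056 = 1.2980
E(R) = R_f + β_L × MRP = 2.5% + 1.2980 × 3.5% = 7.04%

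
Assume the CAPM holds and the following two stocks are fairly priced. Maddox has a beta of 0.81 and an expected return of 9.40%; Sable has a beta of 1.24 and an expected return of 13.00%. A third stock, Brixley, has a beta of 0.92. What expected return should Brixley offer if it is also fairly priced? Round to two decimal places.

10.32%

MRP (SML slope) = (13.00% − 9.40%) / (1.24 − 0.81) = 3.60% / 0.43 = 8.3721%
R_f (intercept) = 9.40% − 0.81 × 8.3721% = 2.6186%
E(R_Brixley) = R_f + β × MRP = 2.6186% + 0.92 × 8.3721% = 10.32%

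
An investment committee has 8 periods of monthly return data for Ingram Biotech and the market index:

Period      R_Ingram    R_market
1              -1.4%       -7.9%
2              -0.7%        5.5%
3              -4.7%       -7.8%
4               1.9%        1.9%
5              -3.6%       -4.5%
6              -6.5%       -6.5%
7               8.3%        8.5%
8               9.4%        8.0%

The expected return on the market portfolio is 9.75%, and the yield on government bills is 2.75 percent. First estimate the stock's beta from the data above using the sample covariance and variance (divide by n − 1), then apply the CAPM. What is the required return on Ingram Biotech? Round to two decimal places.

7.73%

Mean R_i = (-1.4 − 0.7 − 4.7 + 1.9 − 3.6 − 6.5 + 8.3 + 9.4) / 8 = 0.3375%
Mean R_m = (-7.9 + 5.5 − 7.8 + 1.9 − 4.5 − 6.5 + 8.5 + 8.0) / 8 = -0.3500%
Σ(R_i − R̄_i)(R_m − R̄_m) = 252.6250  ⇒  Cov = 252.6250 / 7 = 36.0893
Σ(R_m − R̄_m)² = 354.8800  ⇒  Var(R_m) = 354.8800 / 7 = 50.6971
β = Cov / Var(R_m) = 36.0893 / 50.6971 = 0.7119
MRP = 9.75% − 2.75% = 7.00%
E(R) = R_f + β × MRP = 2.75% + 0.7119 × 7.00% = 7.73%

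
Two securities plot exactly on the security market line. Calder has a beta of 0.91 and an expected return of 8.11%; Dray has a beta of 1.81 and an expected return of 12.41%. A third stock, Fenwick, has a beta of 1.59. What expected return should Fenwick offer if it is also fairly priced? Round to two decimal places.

MRP (SML slope) = (12.41% − 8.11%) / (1.81 − 0.91) = 4.30% / 0.90 = 4.7778%
R_f (intercept) = 8.11% − 0.91 × 4.7778% = 3.7622%
E(R_Fenwick) = R_f + β × MRP = 3.7622% + 1.59 × 4.7778% = 11.36%

11.36%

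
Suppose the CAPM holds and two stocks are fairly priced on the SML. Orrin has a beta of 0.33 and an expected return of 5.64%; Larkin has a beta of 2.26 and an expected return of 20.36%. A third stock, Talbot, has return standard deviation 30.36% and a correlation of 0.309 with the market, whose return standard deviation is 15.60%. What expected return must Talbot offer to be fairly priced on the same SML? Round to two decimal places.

MRP = (20.36% − 5.64%) / (2.26 − 0.33) = 7.6269%
R_f = 5.64% − 0.33 × 7.6269% = 3.1231%
β_Talbot = ρ·σ_i/σ_m = 0.309 × 30.36 / 15.60 = 0.6014
E(R_Talbot) = R_f + β × MRP = 3.1231% + 0.6014 × 7.6269% = 7.71%

7.71%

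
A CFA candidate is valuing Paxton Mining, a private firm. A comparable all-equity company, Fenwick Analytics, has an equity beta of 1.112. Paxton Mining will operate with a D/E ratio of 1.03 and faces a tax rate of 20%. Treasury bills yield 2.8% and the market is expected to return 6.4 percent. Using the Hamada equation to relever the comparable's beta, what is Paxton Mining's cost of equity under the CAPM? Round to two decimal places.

10.10%

β_L = β_U × [1 + (1 − t)(D/E)] = 1.112 × [1 + (1 − 0.20) × 1.03]
    = 1.112 × [1 + 0.80 × 1.03] = 1.112 × 1.8240 = 2.0283
MRP = 6.4% − 2.8% = 3.60%
E(R) = R_f + β_L × MRP = 2.8% + 2.0283 × 3.6% = 10.10%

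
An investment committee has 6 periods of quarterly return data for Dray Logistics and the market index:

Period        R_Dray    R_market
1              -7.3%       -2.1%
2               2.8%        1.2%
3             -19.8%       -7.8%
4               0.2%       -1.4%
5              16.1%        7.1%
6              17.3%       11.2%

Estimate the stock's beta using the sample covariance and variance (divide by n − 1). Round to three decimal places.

2.007

Mean R_i = (-7.3 + 2.8 − 19.8 + 0.2 + 16.1 + 17.3) / 6 = 1.5500%
Mean R_m = (-2.1 + 1.2 − 7.8 − 1.4 + 7.1 + 11.2) / 6 = 1.3667%
Σ(R_i − R̄_i)(R_m − R̄_m) = 468.2100  ⇒  Cov = 468.2100 / 5 = 93.6420
Σ(R_m − R̄_m)² = 233.2933  ⇒  Var(R_m) = 233.2933 / 5 = 46.6587
β = Cov / Var(R_m) = 93.6420 / 46.6587 = 2.0070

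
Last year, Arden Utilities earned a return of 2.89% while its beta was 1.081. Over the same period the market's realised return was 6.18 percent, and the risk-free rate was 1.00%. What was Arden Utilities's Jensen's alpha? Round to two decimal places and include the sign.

Market excess return = 6.18% − 1.00% = 5.18%
CAPM benchmark = R_f + β(R_m − R_f) = 1.00% + 1.081 × 5.18% = 6.59958%
α = actual − benchmark = 2.89% − 6.59958% = -3.71%

-3.71%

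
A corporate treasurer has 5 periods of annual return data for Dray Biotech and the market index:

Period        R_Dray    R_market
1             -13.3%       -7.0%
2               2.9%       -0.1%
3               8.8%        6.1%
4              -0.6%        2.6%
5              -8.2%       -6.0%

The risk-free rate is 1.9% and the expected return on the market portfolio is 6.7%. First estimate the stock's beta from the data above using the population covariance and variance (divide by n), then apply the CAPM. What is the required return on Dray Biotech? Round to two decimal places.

9.00%

Mean R_i = (-13.3 + 2.9 + 8.8 − 0.6 − 8.2) / 5 = -2.0800%
Mean R_m = (-7.0 − 0.1 + 6.1 + 2.6 − 6.0) / 5 = -0.8800%
Σ(R_i − R̄_i)(R_m − R̄_m) = 184.9780  ⇒  Cov = 184.9780 / 5 = 36.9956
Σ(R_m − R̄_m)² = 125.1080  ⇒  Var(R_m) = 125.1080 / 5 = 25.0216
β = Cov / Var(R_m) = 36.9956 / 25.0216 = 1.4785
MRP = 6.7% − 1.9% = 4.80%
E(R) = R_f + β × MRP = 1.9% + 1.4785 × 4.8% = 9.00%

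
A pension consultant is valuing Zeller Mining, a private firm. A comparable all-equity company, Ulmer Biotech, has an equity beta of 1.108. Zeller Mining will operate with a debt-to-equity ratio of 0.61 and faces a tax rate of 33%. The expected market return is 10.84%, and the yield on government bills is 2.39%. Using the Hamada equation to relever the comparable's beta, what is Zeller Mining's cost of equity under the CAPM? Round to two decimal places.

15.58%

β_L = β_U × [1 + (1 − t)(D/E)] = 1.108 × [1 + (1 − 0.33) × 0.61]
    = 1.108 × [1 + 0.67 × 0.61] = 1.108 × 1.4087 = 1.5608
MRP = 10.84% − 2.39% = 8.45%
E(R) = R_f + β_L × MRP = 2.39% + 1.5608 × 8.45% = 15.58%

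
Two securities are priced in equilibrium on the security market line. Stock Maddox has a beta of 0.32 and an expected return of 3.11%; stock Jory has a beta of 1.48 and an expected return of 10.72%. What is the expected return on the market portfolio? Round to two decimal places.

Both satisfy E(R) = R_f + β·MRP, so the slope of the SML is
MRP = (10.72% − 3.11%) / (1.48 − 0.32) = 7.61% / 1.16 = 6.5603%
R_f = E(R_Maddox) − β_Maddox·MRP = 3.11% − 0.32 × 6.5603% = 1.0107%
E(R_m) = R_f + MRP = 1.0107% + 6.5603% = 7.57%

7.57%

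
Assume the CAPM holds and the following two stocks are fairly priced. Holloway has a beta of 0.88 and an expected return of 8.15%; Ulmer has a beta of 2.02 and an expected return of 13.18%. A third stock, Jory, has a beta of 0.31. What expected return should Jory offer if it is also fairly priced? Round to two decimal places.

MRP (SML slope) = (13.18% − 8.15%) / (2.02 − 0.88) = 5.03% / 1.14 = 4.4123%
R_f (intercept) = 8.15% − 0.88 × 4.4123% = 4.2672%
E(R_Jory) = R_f + β × MRP = 4.2672% + 0.31 × 4.4123% = 5.64%

5.64%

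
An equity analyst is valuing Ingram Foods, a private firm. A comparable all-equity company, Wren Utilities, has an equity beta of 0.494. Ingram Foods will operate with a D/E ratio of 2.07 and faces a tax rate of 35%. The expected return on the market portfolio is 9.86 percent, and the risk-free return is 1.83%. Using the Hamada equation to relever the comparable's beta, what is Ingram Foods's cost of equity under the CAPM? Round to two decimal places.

β_L = β_U × [1 + (1 − t)(D/E)] = 0.494 × [1 + (1 − 0.35) × 2.07]
    = 0.494 × [1 + 0.65 × 2.07] = 0.494 × 2.3455 = 1.1587
MRP = 9.86% − 1.83% = 8.03%
E(R) = R_f + β_L × MRP = 1.83% + 1.1587 × 8.03% = 11.13%

11.13%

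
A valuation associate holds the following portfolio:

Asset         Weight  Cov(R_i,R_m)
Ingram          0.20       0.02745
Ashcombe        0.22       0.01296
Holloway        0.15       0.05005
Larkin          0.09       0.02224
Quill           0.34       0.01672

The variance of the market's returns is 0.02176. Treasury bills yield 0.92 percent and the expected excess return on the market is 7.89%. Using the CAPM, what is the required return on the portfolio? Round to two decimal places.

β_Ingram = 0.02745 / 0.02176 = 1.2615
β_Ashcombe = 0.01296 / 0.02176 = 0.5956
β_Holloway = 0.05005 / 0.02176 = 2.3001
β_Larkin = 0.02224 / 0.02176 = 1.0221
β_Quill = 0.01672 / 0.02176 = 0.7684
β_P = Σ w_i β_i = 0.20×1.2615 + 0.22×0.5956 + 0.15×2.3001 + 0.09×1.0221 + 0.34×0.7684 = 1.0816
E(R_P) = R_f + β_P × MRP = 0.92% + 1.0816 × 7.89% = 9.45%

9.45%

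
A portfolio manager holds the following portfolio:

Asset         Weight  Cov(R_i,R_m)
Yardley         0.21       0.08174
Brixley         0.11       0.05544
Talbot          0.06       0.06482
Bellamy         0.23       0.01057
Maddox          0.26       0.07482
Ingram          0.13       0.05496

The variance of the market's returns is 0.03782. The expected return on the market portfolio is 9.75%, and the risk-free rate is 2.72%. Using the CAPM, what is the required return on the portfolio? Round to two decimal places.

13.16%

β_Yardley = 0.08174 / 0.03782 = 2.1613
β_Brixley = 0.05544 / 0.03782 = 1.4659
β_Talbot = 0.06482 / 0.03782 = 1.7139
β_Bellamy = 0.01057 / 0.03782 = 0.2795
β_Maddox = 0.07482 / 0.03782 = 1.9783
β_Ingram = 0.05496 / 0.03782 = 1.4532
β_P = Σ w_i β_i = 0.21×2.1613 + 0.11×1.4659 + 0.06×1.7139 + 0.23×0.2795 + 0.26×1.9783 + 0.13×1.4532 = 1.4855
MRP = 9.75% − 2.72% = 7.03%
E(R_P) = R_f + β_P × MRP = 2.72% + 1.4855 × 7.03% = 13.16%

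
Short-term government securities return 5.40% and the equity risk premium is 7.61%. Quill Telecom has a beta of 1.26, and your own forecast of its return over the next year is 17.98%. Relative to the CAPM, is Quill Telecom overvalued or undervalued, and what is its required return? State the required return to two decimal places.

Undervalued; required return 14.99%

Required return = R_f + β·MRP = 5.40% + 1.26 × 7.61% = 14.99%
Forecast 17.98% > required 14.99% → the stock plots above the SML → undervalued.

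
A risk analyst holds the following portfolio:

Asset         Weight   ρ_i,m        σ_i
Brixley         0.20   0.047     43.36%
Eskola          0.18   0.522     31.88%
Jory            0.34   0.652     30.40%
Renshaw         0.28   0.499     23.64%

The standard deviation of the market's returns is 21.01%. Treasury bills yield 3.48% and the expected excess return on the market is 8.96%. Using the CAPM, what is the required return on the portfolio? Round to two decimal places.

9.21%

β_Brixley = 0.047 × 43.36% / 21.01% = 0.0970
β_Eskola = 0.522 × 31.88% / 21.01% = 0.7921
β_Jory = 0.652 × 30.40% / 21.01% = 0.9434
β_Renshaw = 0.499 × 23.64% / 21.01% = 0.5615
β_P = Σ w_i β_i = 0.20×0.0970 + 0.18×0.7921 + 0.34×0.9434 + 0.28×0.5615 = 0.6400
E(R_P) = R_f + β_P × MRP = 3.48% + 0.6400 × 8.96% = 9.21%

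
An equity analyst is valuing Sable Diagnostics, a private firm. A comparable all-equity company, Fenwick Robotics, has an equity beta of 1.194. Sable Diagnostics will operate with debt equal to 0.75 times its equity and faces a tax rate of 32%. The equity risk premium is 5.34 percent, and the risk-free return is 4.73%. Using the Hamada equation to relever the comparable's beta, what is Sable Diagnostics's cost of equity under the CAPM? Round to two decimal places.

β_L = β_U × [1 + (1 − t)(D/E)] = 1.194 × [1 + (1 − 0.32) × 0.75]
    = 1.194 × [1 + 0.68 × 0.75] = 1.194 × 1.5100 = 1.8029
E(R) = R_f + β_L × MRP = 4.73% + 1.8029 × 5.34% = 14.36%

14.36%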